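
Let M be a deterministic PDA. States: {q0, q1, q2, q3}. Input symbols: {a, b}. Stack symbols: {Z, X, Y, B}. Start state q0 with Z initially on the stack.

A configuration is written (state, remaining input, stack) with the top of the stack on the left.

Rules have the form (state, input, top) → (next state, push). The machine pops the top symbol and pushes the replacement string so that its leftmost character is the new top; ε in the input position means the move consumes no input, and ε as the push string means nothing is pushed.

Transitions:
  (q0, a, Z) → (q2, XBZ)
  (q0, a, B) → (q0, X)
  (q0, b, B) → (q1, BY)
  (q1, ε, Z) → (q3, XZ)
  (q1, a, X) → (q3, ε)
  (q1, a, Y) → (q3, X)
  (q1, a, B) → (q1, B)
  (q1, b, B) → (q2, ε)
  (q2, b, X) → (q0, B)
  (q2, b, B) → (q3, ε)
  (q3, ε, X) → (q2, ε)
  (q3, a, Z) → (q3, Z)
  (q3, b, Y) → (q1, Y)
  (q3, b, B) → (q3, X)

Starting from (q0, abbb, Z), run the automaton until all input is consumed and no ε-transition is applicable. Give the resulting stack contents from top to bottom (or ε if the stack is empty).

(q0, abbb, Z)
  read a, top Z: go to q2, push XBZ → (q2, bbb, XBZ)
  read b, top X: go to q0, push B → (q0, bb, BBZ)
  read b, top B: go to q1, push BY → (q1, b, BYBZ)
  read b, top B: go to q2, push ε → (q2, ε, YBZ)
All input consumed in state q2 with stack YBZ.

YBZ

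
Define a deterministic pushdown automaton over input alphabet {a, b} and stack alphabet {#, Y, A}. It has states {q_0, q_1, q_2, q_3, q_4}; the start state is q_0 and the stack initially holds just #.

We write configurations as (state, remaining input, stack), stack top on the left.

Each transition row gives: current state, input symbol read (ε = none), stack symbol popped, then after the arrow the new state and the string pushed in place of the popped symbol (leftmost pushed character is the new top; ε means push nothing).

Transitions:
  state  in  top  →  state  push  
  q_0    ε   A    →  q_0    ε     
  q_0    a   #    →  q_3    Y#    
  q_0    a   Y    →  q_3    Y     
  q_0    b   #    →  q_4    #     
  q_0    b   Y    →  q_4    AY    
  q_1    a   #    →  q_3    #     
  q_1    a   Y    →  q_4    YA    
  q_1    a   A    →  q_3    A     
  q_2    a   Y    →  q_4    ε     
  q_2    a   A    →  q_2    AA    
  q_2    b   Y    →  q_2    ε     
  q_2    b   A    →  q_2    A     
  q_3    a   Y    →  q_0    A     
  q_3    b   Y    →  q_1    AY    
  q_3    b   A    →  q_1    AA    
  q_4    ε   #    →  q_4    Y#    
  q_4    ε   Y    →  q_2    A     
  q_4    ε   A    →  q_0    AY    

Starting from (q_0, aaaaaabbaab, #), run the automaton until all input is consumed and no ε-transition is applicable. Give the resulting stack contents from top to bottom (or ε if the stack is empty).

(q_0, aaaaaabbaab, #) ⊢ (q_3, aaaaabbaab, Y#) ⊢ (q_0, aaaabbaab, A#) ⊢ (q_0, aaaabbaab, #) ⊢ (q_3, aaabbaab, Y#) ⊢ (q_0, aabbaab, A#) ⊢ (q_0, aabbaab, #) ⊢ (q_3, abbaab, Y#) ⊢ (q_0, bbaab, A#) ⊢ (q_0, bbaab, #) ⊢ (q_4, baab, #) ⊢ (q_4, baab, Y#) ⊢ (q_2, baab, A#) ⊢ (q_2, aab, A#) ⊢ (q_2, ab, AA#) ⊢ (q_2, b, AAA#) ⊢ (q_2, ε, AAA#)
All input consumed in state q_2 with stack AAA#.

AAA#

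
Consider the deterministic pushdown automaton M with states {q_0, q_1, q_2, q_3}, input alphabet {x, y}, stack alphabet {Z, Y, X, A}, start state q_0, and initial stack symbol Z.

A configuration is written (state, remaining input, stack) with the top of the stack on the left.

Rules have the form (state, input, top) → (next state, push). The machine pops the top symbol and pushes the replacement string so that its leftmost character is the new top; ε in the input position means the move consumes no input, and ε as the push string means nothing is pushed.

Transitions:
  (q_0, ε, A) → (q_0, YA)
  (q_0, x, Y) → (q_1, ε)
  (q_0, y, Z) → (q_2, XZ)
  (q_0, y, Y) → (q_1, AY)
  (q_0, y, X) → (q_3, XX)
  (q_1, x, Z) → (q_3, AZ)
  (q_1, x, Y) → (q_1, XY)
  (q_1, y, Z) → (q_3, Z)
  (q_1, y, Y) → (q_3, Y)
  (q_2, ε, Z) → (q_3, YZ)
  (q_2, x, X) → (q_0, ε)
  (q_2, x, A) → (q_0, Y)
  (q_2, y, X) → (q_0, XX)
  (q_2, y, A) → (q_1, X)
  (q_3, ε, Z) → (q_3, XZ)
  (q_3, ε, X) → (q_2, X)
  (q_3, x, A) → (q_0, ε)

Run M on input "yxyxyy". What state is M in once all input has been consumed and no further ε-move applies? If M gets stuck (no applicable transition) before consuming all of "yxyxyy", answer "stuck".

q_0

(q_0, yxyxyy, Z) ⊢ (q_2, xyxyy, XZ) ⊢ (q_0, yxyy, Z) ⊢ (q_2, xyy, XZ) ⊢ (q_0, yy, Z) ⊢ (q_2, y, XZ) ⊢ (q_0, ε, XXZ)
All input consumed; M is in state q_0.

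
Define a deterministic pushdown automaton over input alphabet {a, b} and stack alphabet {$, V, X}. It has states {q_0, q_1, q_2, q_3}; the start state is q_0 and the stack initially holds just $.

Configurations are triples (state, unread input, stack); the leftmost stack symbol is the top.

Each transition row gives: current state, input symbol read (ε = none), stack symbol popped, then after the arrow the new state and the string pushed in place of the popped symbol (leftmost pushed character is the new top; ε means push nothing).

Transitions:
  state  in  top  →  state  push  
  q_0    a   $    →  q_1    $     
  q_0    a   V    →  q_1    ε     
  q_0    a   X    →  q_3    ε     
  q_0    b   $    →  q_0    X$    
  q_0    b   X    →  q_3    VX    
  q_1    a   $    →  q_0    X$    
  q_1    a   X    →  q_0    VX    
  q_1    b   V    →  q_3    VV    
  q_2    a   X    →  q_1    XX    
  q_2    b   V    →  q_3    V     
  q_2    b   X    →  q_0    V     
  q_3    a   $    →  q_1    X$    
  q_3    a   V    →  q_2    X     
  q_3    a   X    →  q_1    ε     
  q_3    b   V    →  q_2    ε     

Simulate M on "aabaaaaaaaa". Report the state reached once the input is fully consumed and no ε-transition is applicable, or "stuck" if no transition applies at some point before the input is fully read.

q_1

(q_0, aabaaaaaaaa, $)
  read a, top $: go to q_1, push $ → (q_1, abaaaaaaaa, $)
  read a, top $: go to q_0, push X$ → (q_0, baaaaaaaa, X$)
  read b, top X: go to q_3, push VX → (q_3, aaaaaaaa, VX$)
  read a, top V: go to q_2, push X → (q_2, aaaaaaa, XX$)
  read a, top X: go to q_1, push XX → (q_1, aaaaaa, XXX$)
  read a, top X: go to q_0, push VX → (q_0, aaaaa, VXXX$)
  read a, top V: go to q_1, push ε → (q_1, aaaa, XXX$)
  read a, top X: go to q_0, push VX → (q_0, aaa, VXXX$)
  read a, top V: go to q_1, push ε → (q_1, aa, XXX$)
  read a, top X: go to q_0, push VX → (q_0, a, VXXX$)
  read a, top V: go to q_1, push ε → (q_1, ε, XXX$)
All input consumed; M is in state q_1.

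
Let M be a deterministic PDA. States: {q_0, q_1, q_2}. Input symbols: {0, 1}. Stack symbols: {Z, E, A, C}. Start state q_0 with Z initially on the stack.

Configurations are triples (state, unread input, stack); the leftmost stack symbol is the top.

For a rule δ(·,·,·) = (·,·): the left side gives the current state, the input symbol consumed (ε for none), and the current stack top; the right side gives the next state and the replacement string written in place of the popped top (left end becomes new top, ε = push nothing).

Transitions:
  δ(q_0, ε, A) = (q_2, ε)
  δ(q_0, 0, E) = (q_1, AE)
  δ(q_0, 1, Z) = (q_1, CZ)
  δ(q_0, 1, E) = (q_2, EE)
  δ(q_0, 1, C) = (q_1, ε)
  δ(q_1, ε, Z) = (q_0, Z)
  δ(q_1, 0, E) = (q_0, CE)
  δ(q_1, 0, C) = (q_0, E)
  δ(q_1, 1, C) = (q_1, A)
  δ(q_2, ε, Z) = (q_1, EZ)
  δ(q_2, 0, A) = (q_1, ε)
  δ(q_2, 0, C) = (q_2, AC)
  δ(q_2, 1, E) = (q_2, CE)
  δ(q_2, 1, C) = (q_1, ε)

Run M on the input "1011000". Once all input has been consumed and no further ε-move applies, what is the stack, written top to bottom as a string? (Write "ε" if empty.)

EEEZ

(q_0, 1011000, Z)
  read 1, top Z: go to q_1, push CZ → (q_1, 011000, CZ)
  read 0, top C: go to q_0, push E → (q_0, 11000, EZ)
  read 1, top E: go to q_2, push EE → (q_2, 1000, EEZ)
  read 1, top E: go to q_2, push CE → (q_2, 000, CEEZ)
  read 0, top C: go to q_2, push AC → (q_2, 00, ACEEZ)
  read 0, top A: go to q_1, push ε → (q_1, 0, CEEZ)
  read 0, top C: go to q_0, push E → (q_0, ε, EEEZ)
All input consumed in state q_0 with stack EEEZ.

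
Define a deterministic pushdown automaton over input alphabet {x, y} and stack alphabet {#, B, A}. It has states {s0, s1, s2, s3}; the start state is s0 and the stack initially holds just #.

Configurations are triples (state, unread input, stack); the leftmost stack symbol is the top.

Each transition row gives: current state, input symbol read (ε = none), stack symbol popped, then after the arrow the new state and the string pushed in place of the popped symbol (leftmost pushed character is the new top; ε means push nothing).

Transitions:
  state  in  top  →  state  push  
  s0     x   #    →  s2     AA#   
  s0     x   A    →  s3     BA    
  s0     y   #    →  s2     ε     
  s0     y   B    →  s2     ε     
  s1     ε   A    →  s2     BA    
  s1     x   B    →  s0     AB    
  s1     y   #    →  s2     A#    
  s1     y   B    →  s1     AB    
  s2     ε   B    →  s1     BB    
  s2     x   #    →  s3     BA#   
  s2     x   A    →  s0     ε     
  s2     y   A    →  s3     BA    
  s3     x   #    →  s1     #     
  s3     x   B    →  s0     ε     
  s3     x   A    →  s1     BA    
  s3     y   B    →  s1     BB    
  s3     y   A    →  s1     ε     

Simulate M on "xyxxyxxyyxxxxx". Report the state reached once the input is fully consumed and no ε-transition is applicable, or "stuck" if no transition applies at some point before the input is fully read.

s0

(s0, xyxxyxxyyxxxxx, #) ⊢ (s2, yxxyxxyyxxxxx, AA#) ⊢ (s3, xxyxxyyxxxxx, BAA#) ⊢ (s0, xyxxyyxxxxx, AA#) ⊢ (s3, yxxyyxxxxx, BAA#) ⊢ (s1, xxyyxxxxx, BBAA#) ⊢ (s0, xyyxxxxx, ABBAA#) ⊢ (s3, yyxxxxx, BABBAA#) ⊢ (s1, yxxxxx, BBABBAA#) ⊢ (s1, xxxxx, ABBABBAA#) ⊢ (s2, xxxxx, BABBABBAA#) ⊢ (s1, xxxxx, BBABBABBAA#) ⊢ (s0, xxxx, ABBABBABBAA#) ⊢ (s3, xxx, BABBABBABBAA#) ⊢ (s0, xx, ABBABBABBAA#) ⊢ (s3, x, BABBABBABBAA#) ⊢ (s0, ε, ABBABBABBAA#)
All input consumed; M is in state s0.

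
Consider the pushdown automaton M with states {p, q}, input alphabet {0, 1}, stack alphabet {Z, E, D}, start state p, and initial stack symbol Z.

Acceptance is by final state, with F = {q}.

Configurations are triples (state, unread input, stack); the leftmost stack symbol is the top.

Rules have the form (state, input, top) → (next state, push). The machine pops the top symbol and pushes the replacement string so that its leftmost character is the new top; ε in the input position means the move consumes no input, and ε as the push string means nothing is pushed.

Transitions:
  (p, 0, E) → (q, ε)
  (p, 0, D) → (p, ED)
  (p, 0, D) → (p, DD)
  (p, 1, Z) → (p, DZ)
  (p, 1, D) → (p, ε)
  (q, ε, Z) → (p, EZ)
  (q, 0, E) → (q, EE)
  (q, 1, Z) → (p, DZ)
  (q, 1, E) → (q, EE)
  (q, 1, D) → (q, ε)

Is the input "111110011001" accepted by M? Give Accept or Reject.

One accepting computation: (p, 111110011001, Z) ⊢ (p, 11110011001, DZ) ⊢ (p, 1110011001, Z) ⊢ (p, 110011001, DZ) ⊢ (p, 10011001, Z) ⊢ (p, 0011001, DZ) ⊢ (p, 011001, EDZ) ⊢ (q, 11001, DZ) ⊢ (q, 1001, Z) ⊢ (p, 001, DZ) ⊢ (p, 01, EDZ) ⊢ (q, 1, DZ) ⊢ (q, ε, Z)
All input consumed and state q ∈ F.

Accept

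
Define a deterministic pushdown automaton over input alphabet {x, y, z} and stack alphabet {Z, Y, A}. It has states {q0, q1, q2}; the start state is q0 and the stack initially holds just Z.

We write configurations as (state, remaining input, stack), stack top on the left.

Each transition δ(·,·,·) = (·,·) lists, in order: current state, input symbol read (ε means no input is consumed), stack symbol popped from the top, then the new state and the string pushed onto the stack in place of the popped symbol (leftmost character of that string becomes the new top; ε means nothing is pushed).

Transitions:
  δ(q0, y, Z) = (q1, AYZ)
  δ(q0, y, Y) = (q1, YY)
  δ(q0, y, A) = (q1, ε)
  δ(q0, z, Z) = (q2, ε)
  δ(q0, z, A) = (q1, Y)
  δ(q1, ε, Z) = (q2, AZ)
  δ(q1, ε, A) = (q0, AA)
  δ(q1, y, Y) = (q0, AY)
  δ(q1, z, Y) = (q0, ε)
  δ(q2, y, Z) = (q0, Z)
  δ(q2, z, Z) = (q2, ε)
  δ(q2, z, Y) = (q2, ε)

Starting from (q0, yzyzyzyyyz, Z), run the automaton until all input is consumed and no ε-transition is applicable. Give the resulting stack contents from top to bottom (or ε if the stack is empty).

(q0, yzyzyzyyyz, Z)
  read y, top Z: go to q1, push AYZ → (q1, zyzyzyyyz, AYZ)
  ε-move, top A: go to q0, push AA → (q0, zyzyzyyyz, AAYZ)
  read z, top A: go to q1, push Y → (q1, yzyzyyyz, YAYZ)
  read y, top Y: go to q0, push AY → (q0, zyzyyyz, AYAYZ)
  read z, top A: go to q1, push Y → (q1, yzyyyz, YYAYZ)
  read y, top Y: go to q0, push AY → (q0, zyyyz, AYYAYZ)
  read z, top A: go to q1, push Y → (q1, yyyz, YYYAYZ)
  read y, top Y: go to q0, push AY → (q0, yyz, AYYYAYZ)
  read y, top A: go to q1, push ε → (q1, yz, YYYAYZ)
  read y, top Y: go to q0, push AY → (q0, z, AYYYAYZ)
  read z, top A: go to q1, push Y → (q1, ε, YYYYAYZ)
All input consumed in state q1 with stack YYYYAYZ.

YYYYAYZ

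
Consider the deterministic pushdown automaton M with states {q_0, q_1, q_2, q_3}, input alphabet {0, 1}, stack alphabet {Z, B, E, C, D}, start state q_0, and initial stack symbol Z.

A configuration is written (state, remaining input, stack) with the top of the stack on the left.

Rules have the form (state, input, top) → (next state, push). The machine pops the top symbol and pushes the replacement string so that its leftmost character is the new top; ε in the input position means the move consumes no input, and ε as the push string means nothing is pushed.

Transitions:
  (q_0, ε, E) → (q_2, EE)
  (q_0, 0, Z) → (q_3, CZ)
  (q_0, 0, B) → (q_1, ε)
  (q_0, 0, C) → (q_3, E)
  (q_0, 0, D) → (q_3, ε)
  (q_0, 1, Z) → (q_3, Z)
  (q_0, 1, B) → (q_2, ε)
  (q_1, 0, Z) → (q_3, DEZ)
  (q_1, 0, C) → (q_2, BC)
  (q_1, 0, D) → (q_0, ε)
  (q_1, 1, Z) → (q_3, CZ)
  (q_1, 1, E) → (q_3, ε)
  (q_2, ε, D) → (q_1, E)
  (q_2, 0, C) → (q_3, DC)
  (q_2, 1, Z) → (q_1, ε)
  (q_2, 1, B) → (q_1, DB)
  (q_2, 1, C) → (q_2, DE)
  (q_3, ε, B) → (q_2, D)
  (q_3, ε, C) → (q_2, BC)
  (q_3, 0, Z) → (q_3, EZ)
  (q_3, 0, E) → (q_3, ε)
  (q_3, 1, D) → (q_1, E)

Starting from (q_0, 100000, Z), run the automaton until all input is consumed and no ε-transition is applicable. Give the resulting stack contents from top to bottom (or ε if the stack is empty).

EZ

(q_0, 100000, Z)
  read 1, top Z: go to q_3, push Z → (q_3, 00000, Z)
  read 0, top Z: go to q_3, push EZ → (q_3, 0000, EZ)
  read 0, top E: go to q_3, push ε → (q_3, 000, Z)
  read 0, top Z: go to q_3, push EZ → (q_3, 00, EZ)
  read 0, top E: go to q_3, push ε → (q_3, 0, Z)
  read 0, top Z: go to q_3, push EZ → (q_3, ε, EZ)
All input consumed in state q_3 with stack EZ.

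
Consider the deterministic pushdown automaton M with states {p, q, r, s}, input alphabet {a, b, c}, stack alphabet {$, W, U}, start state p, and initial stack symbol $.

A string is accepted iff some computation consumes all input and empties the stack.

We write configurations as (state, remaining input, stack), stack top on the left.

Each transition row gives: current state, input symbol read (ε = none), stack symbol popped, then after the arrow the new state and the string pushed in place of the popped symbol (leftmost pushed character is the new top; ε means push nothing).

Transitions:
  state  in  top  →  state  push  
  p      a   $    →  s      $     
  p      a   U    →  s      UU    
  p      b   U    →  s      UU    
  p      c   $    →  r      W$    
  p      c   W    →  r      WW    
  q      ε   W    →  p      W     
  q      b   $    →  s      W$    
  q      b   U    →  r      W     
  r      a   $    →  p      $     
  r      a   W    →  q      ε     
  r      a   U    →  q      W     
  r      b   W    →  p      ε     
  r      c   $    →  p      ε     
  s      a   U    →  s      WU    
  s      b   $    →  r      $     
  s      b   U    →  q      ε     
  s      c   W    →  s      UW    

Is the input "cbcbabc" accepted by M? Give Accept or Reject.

(p, cbcbabc, $)
  read c, top $: go to r, push W$ → (r, bcbabc, W$)
  read b, top W: go to p, push ε → (p, cbabc, $)
  read c, top $: go to r, push W$ → (r, babc, W$)
  read b, top W: go to p, push ε → (p, abc, $)
  read a, top $: go to s, push $ → (s, bc, $)
  read b, top $: go to r, push $ → (r, c, $)
  read c, top $: go to p, push ε → (p, ε, ε)
All input consumed and the stack is empty.

Accept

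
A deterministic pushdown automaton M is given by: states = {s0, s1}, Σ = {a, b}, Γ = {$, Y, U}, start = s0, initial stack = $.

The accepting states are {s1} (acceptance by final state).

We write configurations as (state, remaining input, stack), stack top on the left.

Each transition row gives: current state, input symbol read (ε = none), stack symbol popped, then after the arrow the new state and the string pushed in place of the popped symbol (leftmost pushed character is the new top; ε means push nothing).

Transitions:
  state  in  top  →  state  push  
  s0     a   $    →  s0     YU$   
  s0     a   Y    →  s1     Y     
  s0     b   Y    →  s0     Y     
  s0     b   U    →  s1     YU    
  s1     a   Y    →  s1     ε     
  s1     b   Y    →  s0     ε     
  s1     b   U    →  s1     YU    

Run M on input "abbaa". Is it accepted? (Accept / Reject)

Accept

(s0, abbaa, $) ⊢ (s0, bbaa, YU$) ⊢ (s0, baa, YU$) ⊢ (s0, aa, YU$) ⊢ (s1, a, YU$) ⊢ (s1, ε, U$)
All input consumed; state s1 ∈ F.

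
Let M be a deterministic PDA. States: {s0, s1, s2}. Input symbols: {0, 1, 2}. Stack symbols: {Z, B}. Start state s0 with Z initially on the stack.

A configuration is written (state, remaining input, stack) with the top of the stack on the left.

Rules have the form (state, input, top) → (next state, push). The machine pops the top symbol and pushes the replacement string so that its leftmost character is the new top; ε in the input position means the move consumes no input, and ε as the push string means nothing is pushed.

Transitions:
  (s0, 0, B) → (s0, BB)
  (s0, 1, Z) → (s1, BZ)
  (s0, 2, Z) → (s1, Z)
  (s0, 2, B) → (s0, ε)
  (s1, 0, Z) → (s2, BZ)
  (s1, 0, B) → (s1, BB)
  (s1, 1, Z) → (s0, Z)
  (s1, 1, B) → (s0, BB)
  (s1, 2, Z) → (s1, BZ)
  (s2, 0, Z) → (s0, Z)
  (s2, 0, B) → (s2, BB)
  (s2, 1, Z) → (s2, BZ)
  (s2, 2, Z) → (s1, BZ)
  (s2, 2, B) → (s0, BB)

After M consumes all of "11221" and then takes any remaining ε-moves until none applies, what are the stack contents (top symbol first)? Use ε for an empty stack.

BZ

(s0, 11221, Z)
  read 1, top Z: go to s1, push BZ → (s1, 1221, BZ)
  read 1, top B: go to s0, push BB → (s0, 221, BBZ)
  read 2, top B: go to s0, push ε → (s0, 21, BZ)
  read 2, top B: go to s0, push ε → (s0, 1, Z)
  read 1, top Z: go to s1, push BZ → (s1, ε, BZ)
All input consumed in state s1 with stack BZ.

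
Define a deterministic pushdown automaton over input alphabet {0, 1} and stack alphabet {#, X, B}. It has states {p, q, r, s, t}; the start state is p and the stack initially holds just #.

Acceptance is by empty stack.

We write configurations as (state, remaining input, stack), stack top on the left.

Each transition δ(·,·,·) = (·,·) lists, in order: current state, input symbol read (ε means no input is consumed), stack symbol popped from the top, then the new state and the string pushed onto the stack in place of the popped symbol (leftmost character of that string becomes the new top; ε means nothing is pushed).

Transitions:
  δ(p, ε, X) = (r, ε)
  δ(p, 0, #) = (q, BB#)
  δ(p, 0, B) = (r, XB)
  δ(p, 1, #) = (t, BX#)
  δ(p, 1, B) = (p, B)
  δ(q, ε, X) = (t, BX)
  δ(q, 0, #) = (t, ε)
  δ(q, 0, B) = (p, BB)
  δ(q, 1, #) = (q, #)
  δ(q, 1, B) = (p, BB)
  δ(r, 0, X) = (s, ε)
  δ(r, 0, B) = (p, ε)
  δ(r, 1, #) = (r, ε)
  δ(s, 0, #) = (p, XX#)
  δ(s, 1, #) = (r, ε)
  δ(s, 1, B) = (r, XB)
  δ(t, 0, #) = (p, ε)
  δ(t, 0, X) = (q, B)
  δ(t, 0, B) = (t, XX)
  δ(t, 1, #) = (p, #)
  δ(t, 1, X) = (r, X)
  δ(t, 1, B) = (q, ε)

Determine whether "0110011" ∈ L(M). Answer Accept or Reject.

Reject

(p, 0110011, #)
  read 0, top #: go to q, push BB# → (q, 110011, BB#)
  read 1, top B: go to p, push BB → (p, 10011, BBB#)
  read 1, top B: go to p, push B → (p, 0011, BBB#)
  read 0, top B: go to r, push XB → (r, 011, XBBB#)
  read 0, top X: go to s, push ε → (s, 11, BBB#)
  read 1, top B: go to r, push XB → (r, 1, XBBB#)
No transition applies at (r, 1, XBBB#); input not fully consumed.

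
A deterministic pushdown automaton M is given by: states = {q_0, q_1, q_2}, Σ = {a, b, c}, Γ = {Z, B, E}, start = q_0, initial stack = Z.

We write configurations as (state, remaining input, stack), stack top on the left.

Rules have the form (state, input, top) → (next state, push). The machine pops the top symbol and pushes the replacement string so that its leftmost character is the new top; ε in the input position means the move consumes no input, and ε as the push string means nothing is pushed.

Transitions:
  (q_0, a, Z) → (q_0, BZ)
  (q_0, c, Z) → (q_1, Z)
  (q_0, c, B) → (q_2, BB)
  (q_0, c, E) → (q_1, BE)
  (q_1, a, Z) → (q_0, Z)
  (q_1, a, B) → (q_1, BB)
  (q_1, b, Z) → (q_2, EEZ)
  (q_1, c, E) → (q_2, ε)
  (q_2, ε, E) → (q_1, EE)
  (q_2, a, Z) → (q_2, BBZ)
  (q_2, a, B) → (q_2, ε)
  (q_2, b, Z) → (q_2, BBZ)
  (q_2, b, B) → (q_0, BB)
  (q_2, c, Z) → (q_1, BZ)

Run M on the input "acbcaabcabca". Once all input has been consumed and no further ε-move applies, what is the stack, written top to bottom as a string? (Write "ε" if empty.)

(q_0, acbcaabcabca, Z)
  read a, top Z: go to q_0, push BZ → (q_0, cbcaabcabca, BZ)
  read c, top B: go to q_2, push BB → (q_2, bcaabcabca, BBZ)
  read b, top B: go to q_0, push BB → (q_0, caabcabca, BBBZ)
  read c, top B: go to q_2, push BB → (q_2, aabcabca, BBBBZ)
  read a, top B: go to q_2, push ε → (q_2, abcabca, BBBZ)
  read a, top B: go to q_2, push ε → (q_2, bcabca, BBZ)
  read b, top B: go to q_0, push BB → (q_0, cabca, BBBZ)
  read c, top B: go to q_2, push BB → (q_2, abca, BBBBZ)
  read a, top B: go to q_2, push ε → (q_2, bca, BBBZ)
  read b, top B: go to q_0, push BB → (q_0, ca, BBBBZ)
  read c, top B: go to q_2, push BB → (q_2, a, BBBBBZ)
  read a, top B: go to q_2, push ε → (q_2, ε, BBBBZ)
All input consumed in state q_2 with stack BBBBZ.

BBBBZ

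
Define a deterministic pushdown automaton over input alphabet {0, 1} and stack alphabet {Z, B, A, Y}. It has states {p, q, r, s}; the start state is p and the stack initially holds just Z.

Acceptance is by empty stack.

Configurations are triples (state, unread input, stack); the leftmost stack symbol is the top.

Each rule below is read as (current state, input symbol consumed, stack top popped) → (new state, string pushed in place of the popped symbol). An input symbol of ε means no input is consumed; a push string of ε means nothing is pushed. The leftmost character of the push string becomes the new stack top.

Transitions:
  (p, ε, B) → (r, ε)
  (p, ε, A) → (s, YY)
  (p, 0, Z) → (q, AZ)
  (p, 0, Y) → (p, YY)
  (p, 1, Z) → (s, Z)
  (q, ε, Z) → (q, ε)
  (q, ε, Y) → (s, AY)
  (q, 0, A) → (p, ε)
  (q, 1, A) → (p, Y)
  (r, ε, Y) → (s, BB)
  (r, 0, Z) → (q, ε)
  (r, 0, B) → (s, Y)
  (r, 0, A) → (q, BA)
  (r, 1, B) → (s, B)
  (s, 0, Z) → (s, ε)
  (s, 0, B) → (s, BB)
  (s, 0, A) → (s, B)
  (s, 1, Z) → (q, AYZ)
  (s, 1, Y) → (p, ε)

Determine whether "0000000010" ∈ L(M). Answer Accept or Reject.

Accept

(p, 0000000010, Z) ⊢ (q, 000000010, AZ) ⊢ (p, 00000010, Z) ⊢ (q, 0000010, AZ) ⊢ (p, 000010, Z) ⊢ (q, 00010, AZ) ⊢ (p, 0010, Z) ⊢ (q, 010, AZ) ⊢ (p, 10, Z) ⊢ (s, 0, Z) ⊢ (s, ε, ε)
All input consumed and the stack is empty.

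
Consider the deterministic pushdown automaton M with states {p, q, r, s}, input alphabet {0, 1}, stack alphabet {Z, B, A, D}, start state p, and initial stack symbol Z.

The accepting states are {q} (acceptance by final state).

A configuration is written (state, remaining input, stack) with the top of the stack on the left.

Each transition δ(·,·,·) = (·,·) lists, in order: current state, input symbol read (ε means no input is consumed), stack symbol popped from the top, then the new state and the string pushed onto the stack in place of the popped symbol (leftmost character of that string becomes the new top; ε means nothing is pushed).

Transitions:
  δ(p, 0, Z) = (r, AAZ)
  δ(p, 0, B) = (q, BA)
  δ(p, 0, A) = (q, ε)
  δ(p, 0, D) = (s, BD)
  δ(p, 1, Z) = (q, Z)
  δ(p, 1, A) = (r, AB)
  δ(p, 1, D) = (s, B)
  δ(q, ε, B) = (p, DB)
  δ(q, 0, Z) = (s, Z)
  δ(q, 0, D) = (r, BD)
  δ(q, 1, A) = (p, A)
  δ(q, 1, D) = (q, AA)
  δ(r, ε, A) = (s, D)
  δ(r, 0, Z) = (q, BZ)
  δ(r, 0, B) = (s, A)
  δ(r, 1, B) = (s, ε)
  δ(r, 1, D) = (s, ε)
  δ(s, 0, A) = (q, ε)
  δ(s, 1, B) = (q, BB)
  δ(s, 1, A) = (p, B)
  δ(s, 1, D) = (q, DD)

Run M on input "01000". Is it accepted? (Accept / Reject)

(p, 01000, Z)
  read 0, top Z: go to r, push AAZ → (r, 1000, AAZ)
  ε-move, top A: go to s, push D → (s, 1000, DAZ)
  read 1, top D: go to q, push DD → (q, 000, DDAZ)
  read 0, top D: go to r, push BD → (r, 00, BDDAZ)
  read 0, top B: go to s, push A → (s, 0, ADDAZ)
  read 0, top A: go to q, push ε → (q, ε, DDAZ)
All input consumed; state q ∈ F.

Accept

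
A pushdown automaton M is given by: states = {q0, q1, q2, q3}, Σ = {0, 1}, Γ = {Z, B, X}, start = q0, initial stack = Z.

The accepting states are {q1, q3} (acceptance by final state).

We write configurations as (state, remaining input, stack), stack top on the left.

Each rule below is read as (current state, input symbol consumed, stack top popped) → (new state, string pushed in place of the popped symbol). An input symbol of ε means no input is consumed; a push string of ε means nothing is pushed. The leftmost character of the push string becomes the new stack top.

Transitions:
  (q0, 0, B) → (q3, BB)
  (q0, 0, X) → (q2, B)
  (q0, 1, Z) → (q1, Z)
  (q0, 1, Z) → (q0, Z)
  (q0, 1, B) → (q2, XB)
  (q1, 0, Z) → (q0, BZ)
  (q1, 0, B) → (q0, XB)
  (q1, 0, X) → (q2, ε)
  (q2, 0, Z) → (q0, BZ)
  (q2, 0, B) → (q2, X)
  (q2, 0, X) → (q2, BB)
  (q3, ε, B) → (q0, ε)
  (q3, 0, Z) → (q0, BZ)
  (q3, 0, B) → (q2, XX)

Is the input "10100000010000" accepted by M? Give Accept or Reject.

Reject

No computation consumes all input and reaches a final state.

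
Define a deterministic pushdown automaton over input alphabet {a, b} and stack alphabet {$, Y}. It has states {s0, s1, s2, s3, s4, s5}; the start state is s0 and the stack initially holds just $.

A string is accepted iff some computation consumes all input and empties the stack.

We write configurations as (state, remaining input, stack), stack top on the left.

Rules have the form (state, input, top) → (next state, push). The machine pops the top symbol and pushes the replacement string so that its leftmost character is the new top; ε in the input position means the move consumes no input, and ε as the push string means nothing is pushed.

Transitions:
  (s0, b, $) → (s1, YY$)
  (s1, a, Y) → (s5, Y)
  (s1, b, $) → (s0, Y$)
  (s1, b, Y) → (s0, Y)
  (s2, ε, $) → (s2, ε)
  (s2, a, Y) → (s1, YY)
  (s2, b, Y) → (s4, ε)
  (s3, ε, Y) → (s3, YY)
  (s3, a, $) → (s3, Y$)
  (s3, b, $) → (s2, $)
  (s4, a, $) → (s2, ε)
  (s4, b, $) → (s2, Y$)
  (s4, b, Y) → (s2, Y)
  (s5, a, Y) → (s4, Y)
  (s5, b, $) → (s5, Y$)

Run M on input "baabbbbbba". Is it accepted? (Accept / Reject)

Accept

(s0, baabbbbbba, $)
  read b, top $: go to s1, push YY$ → (s1, aabbbbbba, YY$)
  read a, top Y: go to s5, push Y → (s5, abbbbbba, YY$)
  read a, top Y: go to s4, push Y → (s4, bbbbbba, YY$)
  read b, top Y: go to s2, push Y → (s2, bbbbba, YY$)
  read b, top Y: go to s4, push ε → (s4, bbbba, Y$)
  read b, top Y: go to s2, push Y → (s2, bbba, Y$)
  read b, top Y: go to s4, push ε → (s4, bba, $)
  read b, top $: go to s2, push Y$ → (s2, ba, Y$)
  read b, top Y: go to s4, push ε → (s4, a, $)
  read a, top $: go to s2, push ε → (s2, ε, ε)
All input consumed and the stack is empty.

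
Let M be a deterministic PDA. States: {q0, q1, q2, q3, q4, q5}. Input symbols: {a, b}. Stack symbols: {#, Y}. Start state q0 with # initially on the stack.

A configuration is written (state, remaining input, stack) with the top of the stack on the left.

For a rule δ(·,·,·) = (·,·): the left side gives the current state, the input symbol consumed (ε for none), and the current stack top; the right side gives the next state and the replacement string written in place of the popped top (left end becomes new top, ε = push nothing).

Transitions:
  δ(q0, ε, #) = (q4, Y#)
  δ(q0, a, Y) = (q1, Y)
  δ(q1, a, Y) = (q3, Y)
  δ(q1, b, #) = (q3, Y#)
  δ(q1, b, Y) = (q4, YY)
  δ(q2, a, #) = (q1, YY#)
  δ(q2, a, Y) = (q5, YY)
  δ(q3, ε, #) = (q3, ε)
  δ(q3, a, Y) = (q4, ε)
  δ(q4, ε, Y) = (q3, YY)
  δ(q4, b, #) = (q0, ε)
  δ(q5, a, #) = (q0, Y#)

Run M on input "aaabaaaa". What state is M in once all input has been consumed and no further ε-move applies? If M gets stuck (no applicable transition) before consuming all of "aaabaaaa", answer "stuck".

(q0, aaabaaaa, #)
  ε-move, top #: go to q4, push Y# → (q4, aaabaaaa, Y#)
  ε-move, top Y: go to q3, push YY → (q3, aaabaaaa, YY#)
  read a, top Y: go to q4, push ε → (q4, aabaaaa, Y#)
  ε-move, top Y: go to q3, push YY → (q3, aabaaaa, YY#)
  read a, top Y: go to q4, push ε → (q4, abaaaa, Y#)
  ε-move, top Y: go to q3, push YY → (q3, abaaaa, YY#)
  read a, top Y: go to q4, push ε → (q4, baaaa, Y#)
  ε-move, top Y: go to q3, push YY → (q3, baaaa, YY#)
No transition for (q3, b, top Y); M blocks with input baaaa remaining.

stuck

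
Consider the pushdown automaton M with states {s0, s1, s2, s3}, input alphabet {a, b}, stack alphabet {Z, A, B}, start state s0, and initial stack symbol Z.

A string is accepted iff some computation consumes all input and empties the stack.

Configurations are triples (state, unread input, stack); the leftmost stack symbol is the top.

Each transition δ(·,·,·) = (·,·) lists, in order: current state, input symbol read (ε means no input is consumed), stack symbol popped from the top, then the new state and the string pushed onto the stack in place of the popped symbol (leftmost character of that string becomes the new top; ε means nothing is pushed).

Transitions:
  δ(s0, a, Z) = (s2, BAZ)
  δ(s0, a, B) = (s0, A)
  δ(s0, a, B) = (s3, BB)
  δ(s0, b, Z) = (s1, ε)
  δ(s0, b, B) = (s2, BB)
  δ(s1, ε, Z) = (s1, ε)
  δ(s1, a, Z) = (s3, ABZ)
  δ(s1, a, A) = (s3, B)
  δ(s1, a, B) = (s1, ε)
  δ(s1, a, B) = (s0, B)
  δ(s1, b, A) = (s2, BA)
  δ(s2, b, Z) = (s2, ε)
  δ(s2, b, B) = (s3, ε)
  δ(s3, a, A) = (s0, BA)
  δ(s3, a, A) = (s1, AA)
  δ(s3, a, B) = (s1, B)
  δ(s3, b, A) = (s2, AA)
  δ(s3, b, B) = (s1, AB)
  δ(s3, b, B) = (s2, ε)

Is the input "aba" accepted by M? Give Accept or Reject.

No computation consumes all input and empties the stack.

Reject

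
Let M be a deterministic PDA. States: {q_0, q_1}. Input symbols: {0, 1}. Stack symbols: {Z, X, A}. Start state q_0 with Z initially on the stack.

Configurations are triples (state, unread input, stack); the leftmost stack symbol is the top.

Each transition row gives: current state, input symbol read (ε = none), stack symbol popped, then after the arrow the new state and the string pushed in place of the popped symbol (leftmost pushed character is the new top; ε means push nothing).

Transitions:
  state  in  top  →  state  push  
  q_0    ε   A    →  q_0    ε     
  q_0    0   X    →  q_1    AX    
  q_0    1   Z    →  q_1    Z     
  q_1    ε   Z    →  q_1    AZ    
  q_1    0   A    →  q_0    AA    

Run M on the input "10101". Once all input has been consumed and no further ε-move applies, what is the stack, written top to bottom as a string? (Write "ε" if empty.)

(q_0, 10101, Z)
  read 1, top Z: go to q_1, push Z → (q_1, 0101, Z)
  ε-move, top Z: go to q_1, push AZ → (q_1, 0101, AZ)
  read 0, top A: go to q_0, push AA → (q_0, 101, AAZ)
  ε-move, top A: go to q_0, push ε → (q_0, 101, AZ)
  ε-move, top A: go to q_0, push ε → (q_0, 101, Z)
  read 1, top Z: go to q_1, push Z → (q_1, 01, Z)
  ε-move, top Z: go to q_1, push AZ → (q_1, 01, AZ)
  read 0, top A: go to q_0, push AA → (q_0, 1, AAZ)
  ε-move, top A: go to q_0, push ε → (q_0, 1, AZ)
  ε-move, top A: go to q_0, push ε → (q_0, 1, Z)
  read 1, top Z: go to q_1, push Z → (q_1, ε, Z)
  ε-move, top Z: go to q_1, push AZ → (q_1, ε, AZ)
All input consumed in state q_1 with stack AZ.

AZ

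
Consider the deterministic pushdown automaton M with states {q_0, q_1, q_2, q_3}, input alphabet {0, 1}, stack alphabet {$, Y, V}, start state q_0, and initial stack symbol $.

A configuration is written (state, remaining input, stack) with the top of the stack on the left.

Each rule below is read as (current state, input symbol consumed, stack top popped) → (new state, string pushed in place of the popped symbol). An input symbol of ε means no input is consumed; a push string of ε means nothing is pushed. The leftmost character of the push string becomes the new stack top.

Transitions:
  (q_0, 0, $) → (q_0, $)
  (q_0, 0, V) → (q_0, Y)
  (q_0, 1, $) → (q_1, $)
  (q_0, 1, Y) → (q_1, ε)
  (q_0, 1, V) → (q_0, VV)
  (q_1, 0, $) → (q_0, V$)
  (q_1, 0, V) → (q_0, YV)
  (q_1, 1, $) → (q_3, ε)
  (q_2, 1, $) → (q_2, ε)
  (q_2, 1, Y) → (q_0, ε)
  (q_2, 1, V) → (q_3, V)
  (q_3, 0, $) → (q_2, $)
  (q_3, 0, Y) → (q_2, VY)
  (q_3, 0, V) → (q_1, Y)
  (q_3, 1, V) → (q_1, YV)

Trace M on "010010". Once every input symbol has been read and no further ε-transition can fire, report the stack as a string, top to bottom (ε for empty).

(q_0, 010010, $) ⊢ (q_0, 10010, $) ⊢ (q_1, 0010, $) ⊢ (q_0, 010, V$) ⊢ (q_0, 10, Y$) ⊢ (q_1, 0, $) ⊢ (q_0, ε, V$)
All input consumed in state q_0 with stack V$.

V$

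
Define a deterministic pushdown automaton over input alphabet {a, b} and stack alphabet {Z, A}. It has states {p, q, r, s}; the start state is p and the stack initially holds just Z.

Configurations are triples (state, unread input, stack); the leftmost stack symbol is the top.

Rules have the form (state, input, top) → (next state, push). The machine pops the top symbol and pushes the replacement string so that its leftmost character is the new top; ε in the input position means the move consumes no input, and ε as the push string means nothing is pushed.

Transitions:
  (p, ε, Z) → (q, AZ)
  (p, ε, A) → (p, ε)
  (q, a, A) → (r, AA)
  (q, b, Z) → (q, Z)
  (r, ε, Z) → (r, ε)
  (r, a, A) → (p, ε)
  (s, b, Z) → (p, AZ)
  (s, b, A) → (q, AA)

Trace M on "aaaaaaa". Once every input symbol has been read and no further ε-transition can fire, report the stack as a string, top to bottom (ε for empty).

AAZ

(p, aaaaaaa, Z)
  ε-move, top Z: go to q, push AZ → (q, aaaaaaa, AZ)
  read a, top A: go to r, push AA → (r, aaaaaa, AAZ)
  read a, top A: go to p, push ε → (p, aaaaa, AZ)
  ε-move, top A: go to p, push ε → (p, aaaaa, Z)
  ε-move, top Z: go to q, push AZ → (q, aaaaa, AZ)
  read a, top A: go to r, push AA → (r, aaaa, AAZ)
  read a, top A: go to p, push ε → (p, aaa, AZ)
  ε-move, top A: go to p, push ε → (p, aaa, Z)
  ε-move, top Z: go to q, push AZ → (q, aaa, AZ)
  read a, top A: go to r, push AA → (r, aa, AAZ)
  read a, top A: go to p, push ε → (p, a, AZ)
  ε-move, top A: go to p, push ε → (p, a, Z)
  ε-move, top Z: go to q, push AZ → (q, a, AZ)
  read a, top A: go to r, push AA → (r, ε, AAZ)
All input consumed in state r with stack AAZ.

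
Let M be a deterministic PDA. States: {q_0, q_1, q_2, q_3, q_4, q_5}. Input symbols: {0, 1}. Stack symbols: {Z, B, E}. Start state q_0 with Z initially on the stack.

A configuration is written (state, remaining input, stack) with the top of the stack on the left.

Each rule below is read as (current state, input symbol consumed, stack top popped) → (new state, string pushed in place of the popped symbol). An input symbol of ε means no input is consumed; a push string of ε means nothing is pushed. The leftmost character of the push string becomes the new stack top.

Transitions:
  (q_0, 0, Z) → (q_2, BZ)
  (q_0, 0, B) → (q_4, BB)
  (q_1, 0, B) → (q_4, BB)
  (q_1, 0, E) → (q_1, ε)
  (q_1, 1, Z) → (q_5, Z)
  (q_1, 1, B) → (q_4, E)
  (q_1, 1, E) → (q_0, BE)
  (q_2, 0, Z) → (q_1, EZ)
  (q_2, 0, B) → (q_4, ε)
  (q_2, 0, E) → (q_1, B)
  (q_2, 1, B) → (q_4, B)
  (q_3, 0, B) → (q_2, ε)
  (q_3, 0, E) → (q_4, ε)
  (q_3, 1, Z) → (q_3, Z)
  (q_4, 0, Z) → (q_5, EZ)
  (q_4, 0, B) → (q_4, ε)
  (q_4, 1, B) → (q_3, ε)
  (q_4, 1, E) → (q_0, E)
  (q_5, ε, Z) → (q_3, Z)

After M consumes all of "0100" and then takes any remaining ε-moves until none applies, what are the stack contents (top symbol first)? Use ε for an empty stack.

(q_0, 0100, Z) ⊢ (q_2, 100, BZ) ⊢ (q_4, 00, BZ) ⊢ (q_4, 0, Z) ⊢ (q_5, ε, EZ)
All input consumed in state q_5 with stack EZ.

EZ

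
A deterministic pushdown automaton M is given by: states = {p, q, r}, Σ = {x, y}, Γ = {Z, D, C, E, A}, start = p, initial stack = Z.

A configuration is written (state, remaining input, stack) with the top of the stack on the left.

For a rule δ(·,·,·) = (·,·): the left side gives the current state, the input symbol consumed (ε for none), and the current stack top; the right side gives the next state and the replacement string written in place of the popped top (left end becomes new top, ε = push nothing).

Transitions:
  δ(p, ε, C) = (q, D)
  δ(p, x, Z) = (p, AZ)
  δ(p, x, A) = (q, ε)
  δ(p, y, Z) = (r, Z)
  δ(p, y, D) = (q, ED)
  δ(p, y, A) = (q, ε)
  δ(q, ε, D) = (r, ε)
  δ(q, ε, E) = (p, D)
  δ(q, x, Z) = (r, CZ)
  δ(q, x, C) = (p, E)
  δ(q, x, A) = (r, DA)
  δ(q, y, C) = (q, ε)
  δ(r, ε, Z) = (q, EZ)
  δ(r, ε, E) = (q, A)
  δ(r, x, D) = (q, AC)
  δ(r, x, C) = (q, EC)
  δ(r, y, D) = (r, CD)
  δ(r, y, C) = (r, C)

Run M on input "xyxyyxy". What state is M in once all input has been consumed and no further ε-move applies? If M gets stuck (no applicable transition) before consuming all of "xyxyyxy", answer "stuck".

(p, xyxyyxy, Z)
  read x, top Z: go to p, push AZ → (p, yxyyxy, AZ)
  read y, top A: go to q, push ε → (q, xyyxy, Z)
  read x, top Z: go to r, push CZ → (r, yyxy, CZ)
  read y, top C: go to r, push C → (r, yxy, CZ)
  read y, top C: go to r, push C → (r, xy, CZ)
  read x, top C: go to q, push EC → (q, y, ECZ)
  ε-move, top E: go to p, push D → (p, y, DCZ)
  read y, top D: go to q, push ED → (q, ε, EDCZ)
  ε-move, top E: go to p, push D → (p, ε, DDCZ)
All input consumed; M is in state p.

p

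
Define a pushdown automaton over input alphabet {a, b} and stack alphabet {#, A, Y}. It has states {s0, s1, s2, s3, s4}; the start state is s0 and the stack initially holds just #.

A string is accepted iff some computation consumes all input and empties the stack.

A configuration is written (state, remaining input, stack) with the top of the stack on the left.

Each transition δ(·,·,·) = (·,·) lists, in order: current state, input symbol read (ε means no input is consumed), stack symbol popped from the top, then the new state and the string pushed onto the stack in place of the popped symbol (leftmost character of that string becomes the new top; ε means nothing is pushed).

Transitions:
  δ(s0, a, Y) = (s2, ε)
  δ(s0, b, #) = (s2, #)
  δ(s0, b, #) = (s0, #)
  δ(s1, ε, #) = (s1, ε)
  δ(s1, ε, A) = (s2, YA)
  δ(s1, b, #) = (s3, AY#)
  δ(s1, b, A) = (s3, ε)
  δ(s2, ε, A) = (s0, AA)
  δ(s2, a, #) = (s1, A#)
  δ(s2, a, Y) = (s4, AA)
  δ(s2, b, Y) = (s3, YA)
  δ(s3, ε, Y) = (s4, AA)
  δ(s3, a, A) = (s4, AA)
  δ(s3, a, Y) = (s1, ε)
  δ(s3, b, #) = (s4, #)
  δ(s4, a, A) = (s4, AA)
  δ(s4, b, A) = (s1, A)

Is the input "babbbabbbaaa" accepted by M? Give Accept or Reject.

No computation consumes all input and empties the stack.

Reject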